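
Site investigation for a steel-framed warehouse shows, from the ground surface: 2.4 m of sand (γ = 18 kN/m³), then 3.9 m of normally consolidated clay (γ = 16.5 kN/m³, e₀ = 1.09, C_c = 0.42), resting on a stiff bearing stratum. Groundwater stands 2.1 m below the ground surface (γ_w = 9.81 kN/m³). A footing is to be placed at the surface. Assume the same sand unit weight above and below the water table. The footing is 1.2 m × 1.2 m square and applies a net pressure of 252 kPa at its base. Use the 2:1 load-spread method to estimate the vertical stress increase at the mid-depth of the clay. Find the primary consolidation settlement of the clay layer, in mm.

Mid-depth of clay below the ground surface: z = 2.4 + 3.9/2 = 4.35 m.
Total vertical stress at mid-clay: σ_v = 18×2.4 + 16.5×1.95 = 75.375 kPa.
Pore pressure: u = 9.81×(4.35 − 2.1) = 22.073 kPa.
Initial effective stress: σ'_0 = σ_v − u = 75.375 − 22.073 = 53.302 kPa.
Stress increase at mid-clay by the 2:1 spreading method:
Δσ = qBL/((B+z)(L+z)) = 252×1.2×1.2/((1.2+4.35)(1.2+4.35)) = 11.781 kPa
Final effective stress: σ'_f = σ'_0 + Δσ = 53.302 + 11.781 = 65.083 kPa.
Normally consolidated clay, so the full stress increment lies on the virgin compression line:
S_c = C_c·H/(1+e₀)·log₁₀(σ'_f/σ'_0) = 0.42×3.9/(1+1.09)×log₁₀(65.083/53.302)
    = 0.78373 × 0.086724 = 0.06797 m

S_c ≈ 68 mm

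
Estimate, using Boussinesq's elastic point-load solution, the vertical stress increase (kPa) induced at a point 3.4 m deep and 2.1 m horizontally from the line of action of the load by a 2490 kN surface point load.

Δσ_z ≈ 45.8 kPa

Boussinesq vertical stress below a point load on an elastic half-space:
Δσ_z = 3P/(2πz²) · [1 + (r/z)²]^(−5/2)
r/z = 2.1/3.4 = 0.61765; [1+(r/z)²]^(−5/2) = 0.44579.
Δσ_z = 3×2490/(2π×3.4²) × 0.44579 = 102.84 × 0.44579 = 45.85 kPa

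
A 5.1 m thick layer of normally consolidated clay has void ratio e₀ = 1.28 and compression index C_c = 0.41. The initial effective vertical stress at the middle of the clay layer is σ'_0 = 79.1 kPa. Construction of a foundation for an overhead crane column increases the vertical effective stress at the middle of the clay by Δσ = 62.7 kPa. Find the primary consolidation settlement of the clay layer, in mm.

S_c ≈ 232 mm

Final effective stress: σ'_f = σ'_0 + Δσ = 79.1 + 62.7 = 141.8 kPa.
Normally consolidated clay, so the full stress increment lies on the virgin compression line:
S_c = C_c·H/(1+e₀)·log₁₀(σ'_f/σ'_0) = 0.41×5.1/(1+1.28)×log₁₀(141.8/79.1)
    = 0.91711 × 0.2535 = 0.2325 m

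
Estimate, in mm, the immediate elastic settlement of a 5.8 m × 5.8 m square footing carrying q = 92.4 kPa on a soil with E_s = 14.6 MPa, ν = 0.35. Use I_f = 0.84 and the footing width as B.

Immediate (elastic) settlement: S_e = q·B·(1−ν²)/E_s · I_f.
E_s = 14.6 MPa = 14600 kPa.
S_e = 92.4 × 5.8 × (1 − 0.35²) / 14600 × 0.84
    = 92.4 × 5.8 × 0.8775 / 14600 × 0.84
    = 0.02706 m = 27.06 mm

S_e ≈ 27.1 mm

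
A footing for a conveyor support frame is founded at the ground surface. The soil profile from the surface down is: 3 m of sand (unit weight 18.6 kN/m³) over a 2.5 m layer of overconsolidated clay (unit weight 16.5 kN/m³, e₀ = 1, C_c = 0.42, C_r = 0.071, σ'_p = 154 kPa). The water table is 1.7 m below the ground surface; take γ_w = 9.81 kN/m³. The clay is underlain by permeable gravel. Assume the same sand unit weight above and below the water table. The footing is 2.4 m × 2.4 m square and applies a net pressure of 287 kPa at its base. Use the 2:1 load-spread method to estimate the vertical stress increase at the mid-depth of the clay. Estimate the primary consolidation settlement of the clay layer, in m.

S_c ≈ 0.0211 m

Mid-depth of clay below the ground surface: z = 3 + 2.5/2 = 4.25 m.
Total vertical stress at mid-clay: σ_v = 18.6×3 + 16.5×1.25 = 76.425 kPa.
Pore pressure: u = 9.81×(4.25 − 1.7) = 25.015 kPa.
Initial effective stress: σ'_0 = σ_v − u = 76.425 − 25.015 = 51.41 kPa.
Stress increase at mid-clay by the 2:1 spreading method:
Δσ = qBL/((B+z)(L+z)) = 287×2.4×2.4/((2.4+4.25)(2.4+4.25)) = 37.382 kPa
Final effective stress: σ'_f = 51.41 + 37.382 = 88.792 kPa.
σ'_f = 88.792 ≤ σ'_p = 154 kPa, so the clay remains overconsolidated and only the recompression index applies:
S_c = C_r·H/(1+e₀)·log₁₀(σ'_f/σ'_0) = 0.071×2.5/2×log₁₀(88.792/51.41)
    = 0.08875 × 0.23733 = 0.02106 m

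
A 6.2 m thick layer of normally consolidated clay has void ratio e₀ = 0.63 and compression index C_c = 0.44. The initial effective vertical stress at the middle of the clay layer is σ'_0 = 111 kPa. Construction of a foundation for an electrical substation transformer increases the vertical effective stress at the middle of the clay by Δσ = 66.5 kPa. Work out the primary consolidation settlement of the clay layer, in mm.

Final effective stress: σ'_f = σ'_0 + Δσ = 111 + 66.5 = 177.5 kPa.
Normally consolidated clay, so the full stress increment lies on the virgin compression line:
S_c = C_c·H/(1+e₀)·log₁₀(σ'_f/σ'_0) = 0.44×6.2/(1+0.63)×log₁₀(177.5/111)
    = 1.6736 × 0.20388 = 0.3412 m

S_c ≈ 341 mm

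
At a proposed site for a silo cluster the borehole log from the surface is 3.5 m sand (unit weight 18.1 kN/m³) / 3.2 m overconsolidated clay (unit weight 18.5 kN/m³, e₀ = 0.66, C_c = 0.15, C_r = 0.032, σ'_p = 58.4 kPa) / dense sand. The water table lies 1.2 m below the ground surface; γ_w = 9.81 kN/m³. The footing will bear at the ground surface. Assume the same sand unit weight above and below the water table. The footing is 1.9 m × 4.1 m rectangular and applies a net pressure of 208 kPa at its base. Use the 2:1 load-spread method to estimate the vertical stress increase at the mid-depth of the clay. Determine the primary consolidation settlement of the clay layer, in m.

S_c ≈ 0.041 m

Mid-depth of clay below the ground surface: z = 3.5 + 3.2/2 = 5.1 m.
Total vertical stress at mid-clay: σ_v = 18.1×3.5 + 18.5×1.6 = 92.95 kPa.
Pore pressure: u = 9.81×(5.1 − 1.2) = 38.259 kPa.
Initial effective stress: σ'_0 = σ_v − u = 92.95 − 38.259 = 54.691 kPa.
Stress increase at mid-clay by the 2:1 spreading method:
Δσ = qBL/((B+z)(L+z)) = 208×1.9×4.1/((1.9+5.1)(4.1+5.1)) = 25.16 kPa
Final effective stress: σ'_f = 54.691 + 25.16 = 79.851 kPa.
σ'_f = 79.851 > σ'_p = 58.4 kPa, so the stress path crosses the preconsolidation pressure — recompression up to σ'_p, then virgin compression beyond:
S_c = H/(1+e₀)·[C_r·log₁₀(σ'_p/σ'_0) + C_c·log₁₀(σ'_f/σ'_p)]
    = 3.2/1.66 × [0.032×log₁₀(58.4/54.691) + 0.15×log₁₀(79.851/58.4)]
    = 1.9277 × [0.0009119 + 0.02038] = 0.04104 m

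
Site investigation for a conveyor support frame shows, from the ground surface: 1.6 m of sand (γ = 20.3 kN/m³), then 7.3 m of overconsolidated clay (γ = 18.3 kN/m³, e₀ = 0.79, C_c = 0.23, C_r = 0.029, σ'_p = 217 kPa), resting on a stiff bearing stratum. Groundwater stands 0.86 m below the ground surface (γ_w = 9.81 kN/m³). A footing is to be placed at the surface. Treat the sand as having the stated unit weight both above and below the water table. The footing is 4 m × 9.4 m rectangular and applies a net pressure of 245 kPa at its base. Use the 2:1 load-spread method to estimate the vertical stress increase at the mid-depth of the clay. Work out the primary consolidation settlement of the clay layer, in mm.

Mid-depth of clay below the ground surface: z = 1.6 + 7.3/2 = 5.25 m.
Total vertical stress at mid-clay: σ_v = 20.3×1.6 + 18.3×3.65 = 99.275 kPa.
Pore pressure: u = 9.81×(5.25 − 0.86) = 43.066 kPa.
Initial effective stress: σ'_0 = σ_v − u = 99.275 − 43.066 = 56.209 kPa.
Stress increase at mid-clay by the 2:1 spreading method:
Δσ = qBL/((B+z)(L+z)) = 245×4×9.4/((4+5.25)(9.4+5.25)) = 67.979 kPa
Final effective stress: σ'_f = 56.209 + 67.979 = 124.19 kPa.
σ'_f = 124.19 ≤ σ'_p = 217 kPa, so the clay remains overconsolidated and only the recompression index applies:
S_c = C_r·H/(1+e₀)·log₁₀(σ'_f/σ'_0) = 0.029×7.3/1.79×log₁₀(124.19/56.209)
    = 0.11827 × 0.34428 = 0.04072 m

S_c ≈ 40.7 mm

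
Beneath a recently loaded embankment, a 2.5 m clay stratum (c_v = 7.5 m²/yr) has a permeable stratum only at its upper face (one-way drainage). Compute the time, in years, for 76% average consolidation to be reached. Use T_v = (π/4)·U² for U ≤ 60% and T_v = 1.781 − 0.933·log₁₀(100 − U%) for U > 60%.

t ≈ 0.411 years

Drainage path length: H_d = H = 2.5 m (single drainage).
U > 60%: T_v = 1.781 − 0.933·log₁₀(100 − 76) = 0.49326.
t = T_v·H_d²/c_v = 0.49326×2.5²/7.5 = 0.4111 years.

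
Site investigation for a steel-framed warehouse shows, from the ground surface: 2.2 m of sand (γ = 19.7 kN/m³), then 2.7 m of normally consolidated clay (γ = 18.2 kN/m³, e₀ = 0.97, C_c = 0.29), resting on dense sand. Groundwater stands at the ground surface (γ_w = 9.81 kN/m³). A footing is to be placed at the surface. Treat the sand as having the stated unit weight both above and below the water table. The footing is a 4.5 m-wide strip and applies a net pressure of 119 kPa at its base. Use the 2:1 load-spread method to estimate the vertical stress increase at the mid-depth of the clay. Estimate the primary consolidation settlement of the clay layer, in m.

S_c ≈ 0.19 m

Mid-depth of clay below the ground surface: z = 2.2 + 2.7/2 = 3.55 m.
Total vertical stress at mid-clay: σ_v = 19.7×2.2 + 18.2×1.35 = 67.91 kPa.
Pore pressure: u = 9.81×(3.55 − 0) = 34.825 kPa.
Initial effective stress: σ'_0 = σ_v − u = 67.91 − 34.825 = 33.085 kPa.
Stress increase at mid-clay by the 2:1 spreading method:
Δσ = qB/(B+z) = 119×4.5/(4.5+3.55) = 66.522 kPa
Final effective stress: σ'_f = σ'_0 + Δσ = 33.085 + 66.522 = 99.607 kPa.
Normally consolidated clay, so the full stress increment lies on the virgin compression line:
S_c = C_c·H/(1+e₀)·log₁₀(σ'_f/σ'_0) = 0.29×2.7/(1+0.97)×log₁₀(99.607/33.085)
    = 0.39746 × 0.47866 = 0.1902 m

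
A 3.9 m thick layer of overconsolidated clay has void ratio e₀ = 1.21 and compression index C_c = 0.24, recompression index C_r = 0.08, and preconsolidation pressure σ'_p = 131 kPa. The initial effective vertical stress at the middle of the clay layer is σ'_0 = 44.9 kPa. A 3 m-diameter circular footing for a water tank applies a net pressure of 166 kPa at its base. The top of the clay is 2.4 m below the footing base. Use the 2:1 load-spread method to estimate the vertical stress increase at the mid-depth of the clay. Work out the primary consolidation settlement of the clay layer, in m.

S_c ≈ 0.0294 m

Mid-depth of clay below the footing base: z = 2.4 + 3.9/2 = 4.35 m.
Stress increase at mid-clay by the 2:1 spreading method:
Δσ ≈ qD²/(D+z)² = 166×3²/(3+4.35)² = 27.655 kPa
Final effective stress: σ'_f = 44.9 + 27.655 = 72.555 kPa.
σ'_f = 72.555 ≤ σ'_p = 131 kPa, so the clay remains overconsolidated and only the recompression index applies:
S_c = C_r·H/(1+e₀)·log₁₀(σ'_f/σ'_0) = 0.08×3.9/2.21×log₁₀(72.555/44.9)
    = 0.14118 × 0.20842 = 0.02942 m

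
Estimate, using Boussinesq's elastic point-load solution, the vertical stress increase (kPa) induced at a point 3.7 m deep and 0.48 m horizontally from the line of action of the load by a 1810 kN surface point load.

Δσ_z ≈ 60.5 kPa

Boussinesq vertical stress below a point load on an elastic half-space:
Δσ_z = 3P/(2πz²) · [1 + (r/z)²]^(−5/2)
r/z = 0.48/3.7 = 0.12973; [1+(r/z)²]^(−5/2) = 0.95913.
Δσ_z = 3×1810/(2π×3.7²) × 0.95913 = 63.127 × 0.95913 = 60.55 kPa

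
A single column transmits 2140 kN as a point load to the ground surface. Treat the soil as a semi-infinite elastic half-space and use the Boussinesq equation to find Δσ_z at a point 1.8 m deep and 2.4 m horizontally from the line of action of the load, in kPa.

Boussinesq vertical stress below a point load on an elastic half-space:
Δσ_z = 3P/(2πz²) · [1 + (r/z)²]^(−5/2)
r/z = 2.4/1.8 = 1.3333; [1+(r/z)²]^(−5/2) = 0.07776.
Δσ_z = 3×2140/(2π×1.8²) × 0.07776 = 315.36 × 0.07776 = 24.52 kPa

Δσ_z ≈ 24.5 kPa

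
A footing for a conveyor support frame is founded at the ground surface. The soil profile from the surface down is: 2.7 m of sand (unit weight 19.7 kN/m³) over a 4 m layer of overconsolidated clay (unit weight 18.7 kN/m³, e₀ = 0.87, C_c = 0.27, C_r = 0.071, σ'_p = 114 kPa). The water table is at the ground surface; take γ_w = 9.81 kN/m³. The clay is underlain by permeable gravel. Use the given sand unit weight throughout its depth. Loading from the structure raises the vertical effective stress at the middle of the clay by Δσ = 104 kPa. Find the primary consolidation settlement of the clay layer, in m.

S_c ≈ 0.128 m

Mid-depth of clay below the ground surface: z = 2.7 + 4/2 = 4.7 m.
Total vertical stress at mid-clay: σ_v = 19.7×2.7 + 18.7×2 = 90.59 kPa.
Pore pressure: u = 9.81×(4.7 − 0) = 46.107 kPa.
Initial effective stress: σ'_0 = σ_v − u = 90.59 − 46.107 = 44.483 kPa.
Final effective stress: σ'_f = 44.483 + 104 = 148.48 kPa.
σ'_f = 148.48 > σ'_p = 114 kPa, so the stress path crosses the preconsolidation pressure — recompression up to σ'_p, then virgin compression beyond:
S_c = H/(1+e₀)·[C_r·log₁₀(σ'_p/σ'_0) + C_c·log₁₀(σ'_f/σ'_p)]
    = 4/1.87 × [0.071×log₁₀(114/44.483) + 0.27×log₁₀(148.48/114)]
    = 2.139 × [0.029018 + 0.030986] = 0.1283 m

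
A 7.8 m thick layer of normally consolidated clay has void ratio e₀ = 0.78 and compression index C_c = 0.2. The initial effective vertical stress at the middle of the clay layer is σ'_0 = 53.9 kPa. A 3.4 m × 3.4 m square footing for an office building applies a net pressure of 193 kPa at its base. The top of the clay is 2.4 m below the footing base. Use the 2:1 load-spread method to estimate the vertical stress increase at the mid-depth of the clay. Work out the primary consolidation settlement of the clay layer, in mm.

S_c ≈ 139 mm

Mid-depth of clay below the footing base: z = 2.4 + 7.8/2 = 6.3 m.
Stress increase at mid-clay by the 2:1 spreading method:
Δσ = qBL/((B+z)(L+z)) = 193×3.4×3.4/((3.4+6.3)(3.4+6.3)) = 23.712 kPa
Final effective stress: σ'_f = σ'_0 + Δσ = 53.9 + 23.712 = 77.612 kPa.
Normally consolidated clay, so the full stress increment lies on the virgin compression line:
S_c = C_c·H/(1+e₀)·log₁₀(σ'_f/σ'_0) = 0.2×7.8/(1+0.78)×log₁₀(77.612/53.9)
    = 0.8764 × 0.15834 = 0.1388 m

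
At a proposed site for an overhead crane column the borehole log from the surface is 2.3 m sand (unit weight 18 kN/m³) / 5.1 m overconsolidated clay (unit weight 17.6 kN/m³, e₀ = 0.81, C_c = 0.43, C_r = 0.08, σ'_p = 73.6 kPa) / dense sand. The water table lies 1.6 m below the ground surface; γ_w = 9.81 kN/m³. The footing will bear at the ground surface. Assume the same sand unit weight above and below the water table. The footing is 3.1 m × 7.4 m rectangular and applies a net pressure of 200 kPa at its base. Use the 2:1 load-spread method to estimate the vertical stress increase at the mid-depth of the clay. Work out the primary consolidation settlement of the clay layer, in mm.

Mid-depth of clay below the ground surface: z = 2.3 + 5.1/2 = 4.85 m.
Total vertical stress at mid-clay: σ_v = 18×2.3 + 17.6×2.55 = 86.28 kPa.
Pore pressure: u = 9.81×(4.85 − 1.6) = 31.883 kPa.
Initial effective stress: σ'_0 = σ_v − u = 86.28 − 31.883 = 54.397 kPa.
Stress increase at mid-clay by the 2:1 spreading method:
Δσ = qBL/((B+z)(L+z)) = 200×3.1×7.4/((3.1+4.85)(7.4+4.85)) = 47.111 kPa
Final effective stress: σ'_f = 54.397 + 47.111 = 101.51 kPa.
σ'_f = 101.51 > σ'_p = 73.6 kPa, so the stress path crosses the preconsolidation pressure — recompression up to σ'_p, then virgin compression beyond:
S_c = H/(1+e₀)·[C_r·log₁₀(σ'_p/σ'_0) + C_c·log₁₀(σ'_f/σ'_p)]
    = 5.1/1.81 × [0.08×log₁₀(73.6/54.397) + 0.43×log₁₀(101.51/73.6)]
    = 2.8177 × [0.010504 + 0.060041] = 0.1988 m

S_c ≈ 199 mm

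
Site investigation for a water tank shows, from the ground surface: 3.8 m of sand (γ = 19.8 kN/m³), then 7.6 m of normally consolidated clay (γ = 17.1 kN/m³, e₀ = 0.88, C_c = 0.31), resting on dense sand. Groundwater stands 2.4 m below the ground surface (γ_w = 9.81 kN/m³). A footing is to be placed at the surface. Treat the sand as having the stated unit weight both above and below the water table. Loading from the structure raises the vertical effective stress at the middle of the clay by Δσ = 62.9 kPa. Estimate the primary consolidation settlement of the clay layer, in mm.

S_c ≈ 290 mm

Mid-depth of clay below the ground surface: z = 3.8 + 7.6/2 = 7.6 m.
Total vertical stress at mid-clay: σ_v = 19.8×3.8 + 17.1×3.8 = 140.22 kPa.
Pore pressure: u = 9.81×(7.6 − 2.4) = 51.012 kPa.
Initial effective stress: σ'_0 = σ_v − u = 140.22 − 51.012 = 89.208 kPa.
Final effective stress: σ'_f = σ'_0 + Δσ = 89.208 + 62.9 = 152.11 kPa.
Normally consolidated clay, so the full stress increment lies on the virgin compression line:
S_c = C_c·H/(1+e₀)·log₁₀(σ'_f/σ'_0) = 0.31×7.6/(1+0.88)×log₁₀(152.11/89.208)
    = 1.2532 × 0.23175 = 0.2904 m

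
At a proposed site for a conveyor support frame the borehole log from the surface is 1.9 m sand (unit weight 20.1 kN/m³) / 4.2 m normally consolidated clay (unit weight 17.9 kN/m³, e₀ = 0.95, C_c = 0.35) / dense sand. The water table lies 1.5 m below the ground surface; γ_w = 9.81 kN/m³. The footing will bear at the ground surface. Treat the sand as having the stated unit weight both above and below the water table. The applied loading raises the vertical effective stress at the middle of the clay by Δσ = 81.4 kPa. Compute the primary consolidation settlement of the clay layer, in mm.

Mid-depth of clay below the ground surface: z = 1.9 + 4.2/2 = 4 m.
Total vertical stress at mid-clay: σ_v = 20.1×1.9 + 17.9×2.1 = 75.78 kPa.
Pore pressure: u = 9.81×(4 − 1.5) = 24.525 kPa.
Initial effective stress: σ'_0 = σ_v − u = 75.78 − 24.525 = 51.255 kPa.
Final effective stress: σ'_f = σ'_0 + Δσ = 51.255 + 81.4 = 132.66 kPa.
Normally consolidated clay, so the full stress increment lies on the virgin compression line:
S_c = C_c·H/(1+e₀)·log₁₀(σ'_f/σ'_0) = 0.35×4.2/(1+0.95)×log₁₀(132.66/51.255)
    = 0.75385 × 0.413 = 0.3113 m

S_c ≈ 311 mm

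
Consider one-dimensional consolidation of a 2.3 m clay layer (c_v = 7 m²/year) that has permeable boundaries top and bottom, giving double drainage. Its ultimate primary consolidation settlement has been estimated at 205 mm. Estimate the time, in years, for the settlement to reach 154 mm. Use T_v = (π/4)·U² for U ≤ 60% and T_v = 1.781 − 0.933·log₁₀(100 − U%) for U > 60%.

t ≈ 0.0904 years

Drainage path length: H_d = H/2 = 1.15 m (double drainage).
U = S(t)/S_ult = 154/205 = 0.7512.
U > 60%: T_v = 1.781 − 0.933·log₁₀(100 − 75.122) = 0.4787.
t = T_v·H_d²/c_v = 0.4787×1.15²/7 = 0.09044 years.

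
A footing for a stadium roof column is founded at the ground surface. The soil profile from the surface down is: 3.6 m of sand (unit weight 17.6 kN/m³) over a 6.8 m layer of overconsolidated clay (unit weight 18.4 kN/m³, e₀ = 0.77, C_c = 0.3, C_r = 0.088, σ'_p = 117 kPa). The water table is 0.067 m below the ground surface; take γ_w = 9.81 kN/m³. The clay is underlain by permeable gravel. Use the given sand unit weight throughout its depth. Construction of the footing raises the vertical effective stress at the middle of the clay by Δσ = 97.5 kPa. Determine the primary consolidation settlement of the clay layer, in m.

S_c ≈ 0.245 m

Mid-depth of clay below the ground surface: z = 3.6 + 6.8/2 = 7 m.
Total vertical stress at mid-clay: σ_v = 17.6×3.6 + 18.4×3.4 = 125.92 kPa.
Pore pressure: u = 9.81×(7 − 0.067) = 68.013 kPa.
Initial effective stress: σ'_0 = σ_v − u = 125.92 − 68.013 = 57.907 kPa.
Final effective stress: σ'_f = 57.907 + 97.5 = 155.41 kPa.
σ'_f = 155.41 > σ'_p = 117 kPa, so the stress path crosses the preconsolidation pressure — recompression up to σ'_p, then virgin compression beyond:
S_c = H/(1+e₀)·[C_r·log₁₀(σ'_p/σ'_0) + C_c·log₁₀(σ'_f/σ'_p)]
    = 6.8/1.77 × [0.088×log₁₀(117/57.907) + 0.3×log₁₀(155.41/117)]
    = 3.8418 × [0.02688 + 0.036988] = 0.2454 m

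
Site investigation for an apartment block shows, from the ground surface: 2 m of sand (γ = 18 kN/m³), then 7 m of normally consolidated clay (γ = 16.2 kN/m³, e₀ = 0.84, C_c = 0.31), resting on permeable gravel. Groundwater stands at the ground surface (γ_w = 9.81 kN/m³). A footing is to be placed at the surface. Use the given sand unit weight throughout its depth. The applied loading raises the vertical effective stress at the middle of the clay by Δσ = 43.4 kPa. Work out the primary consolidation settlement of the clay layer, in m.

Mid-depth of clay below the ground surface: z = 2 + 7/2 = 5.5 m.
Total vertical stress at mid-clay: σ_v = 18×2 + 16.2×3.5 = 92.7 kPa.
Pore pressure: u = 9.81×(5.5 − 0) = 53.955 kPa.
Initial effective stress: σ'_0 = σ_v − u = 92.7 − 53.955 = 38.745 kPa.
Final effective stress: σ'_f = σ'_0 + Δσ = 38.745 + 43.4 = 82.145 kPa.
Normally consolidated clay, so the full stress increment lies on the virgin compression line:
S_c = C_c·H/(1+e₀)·log₁₀(σ'_f/σ'_0) = 0.31×7/(1+0.84)×log₁₀(82.145/38.745)
    = 1.1793 × 0.32637 = 0.3849 m

S_c ≈ 0.385 m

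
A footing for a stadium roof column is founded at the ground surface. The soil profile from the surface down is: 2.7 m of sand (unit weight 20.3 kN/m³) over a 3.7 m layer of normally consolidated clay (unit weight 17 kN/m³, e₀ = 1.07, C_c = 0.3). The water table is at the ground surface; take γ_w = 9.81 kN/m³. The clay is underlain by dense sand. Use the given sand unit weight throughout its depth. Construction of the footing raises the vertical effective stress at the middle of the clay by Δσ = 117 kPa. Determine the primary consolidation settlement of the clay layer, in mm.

Mid-depth of clay below the ground surface: z = 2.7 + 3.7/2 = 4.55 m.
Total vertical stress at mid-clay: σ_v = 20.3×2.7 + 17×1.85 = 86.26 kPa.
Pore pressure: u = 9.81×(4.55 − 0) = 44.636 kPa.
Initial effective stress: σ'_0 = σ_v − u = 86.26 − 44.636 = 41.624 kPa.
Final effective stress: σ'_f = σ'_0 + Δσ = 41.624 + 117 = 158.62 kPa.
Normally consolidated clay, so the full stress increment lies on the virgin compression line:
S_c = C_c·H/(1+e₀)·log₁₀(σ'_f/σ'_0) = 0.3×3.7/(1+1.07)×log₁₀(158.62/41.624)
    = 0.53623 × 0.58101 = 0.3116 m

S_c ≈ 312 mm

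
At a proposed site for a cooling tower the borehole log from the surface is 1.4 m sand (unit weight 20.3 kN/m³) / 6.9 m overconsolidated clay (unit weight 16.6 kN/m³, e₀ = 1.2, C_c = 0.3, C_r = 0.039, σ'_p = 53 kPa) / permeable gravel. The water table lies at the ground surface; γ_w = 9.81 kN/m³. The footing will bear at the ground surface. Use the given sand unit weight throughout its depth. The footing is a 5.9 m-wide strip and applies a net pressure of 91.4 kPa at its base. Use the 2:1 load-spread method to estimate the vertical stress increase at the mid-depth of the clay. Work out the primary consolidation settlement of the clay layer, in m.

Mid-depth of clay below the ground surface: z = 1.4 + 6.9/2 = 4.85 m.
Total vertical stress at mid-clay: σ_v = 20.3×1.4 + 16.6×3.45 = 85.69 kPa.
Pore pressure: u = 9.81×(4.85 − 0) = 47.578 kPa.
Initial effective stress: σ'_0 = σ_v − u = 85.69 − 47.578 = 38.112 kPa.
Stress increase at mid-clay by the 2:1 spreading method:
Δσ = qB/(B+z) = 91.4×5.9/(5.9+4.85) = 50.164 kPa
Final effective stress: σ'_f = 38.112 + 50.164 = 88.276 kPa.
σ'_f = 88.276 > σ'_p = 53 kPa, so the stress path crosses the preconsolidation pressure — recompression up to σ'_p, then virgin compression beyond:
S_c = H/(1+e₀)·[C_r·log₁₀(σ'_p/σ'_0) + C_c·log₁₀(σ'_f/σ'_p)]
    = 6.9/2.2 × [0.039×log₁₀(53/38.112) + 0.3×log₁₀(88.276/53)]
    = 3.1364 × [0.0055854 + 0.06647] = 0.226 m

S_c ≈ 0.226 m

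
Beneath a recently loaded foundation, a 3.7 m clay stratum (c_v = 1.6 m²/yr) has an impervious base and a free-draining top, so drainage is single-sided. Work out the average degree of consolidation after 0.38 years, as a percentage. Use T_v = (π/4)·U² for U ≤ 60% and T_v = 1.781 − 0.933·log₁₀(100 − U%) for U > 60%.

U ≈ 23.8 %

Drainage path length: H_d = H = 3.7 m (single drainage).
T_v = c_v·t/H_d² = 1.6×0.38/3.7² = 0.044412.
T_v = 0.044412 corresponds to the U ≤ 60% branch:
U = √(4T_v/π) = 0.2378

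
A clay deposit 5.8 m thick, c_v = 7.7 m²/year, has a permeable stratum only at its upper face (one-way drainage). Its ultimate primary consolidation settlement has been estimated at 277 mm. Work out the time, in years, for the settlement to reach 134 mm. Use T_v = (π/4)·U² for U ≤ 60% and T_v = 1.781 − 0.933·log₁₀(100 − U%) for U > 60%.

t ≈ 0.803 years

Drainage path length: H_d = H = 5.8 m (single drainage).
U = S(t)/S_ult = 134/277 = 0.4838.
U ≤ 60%: T_v = (π/4)·U² = (π/4)×0.48375² = 0.1838.
t = T_v·H_d²/c_v = 0.1838×5.8²/7.7 = 0.803 years.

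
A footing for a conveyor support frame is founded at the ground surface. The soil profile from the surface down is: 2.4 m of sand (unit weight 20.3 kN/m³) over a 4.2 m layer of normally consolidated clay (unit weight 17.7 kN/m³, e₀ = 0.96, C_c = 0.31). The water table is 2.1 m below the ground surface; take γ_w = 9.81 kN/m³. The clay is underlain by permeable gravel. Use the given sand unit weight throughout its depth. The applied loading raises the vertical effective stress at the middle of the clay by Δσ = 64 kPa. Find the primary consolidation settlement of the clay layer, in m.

Mid-depth of clay below the ground surface: z = 2.4 + 4.2/2 = 4.5 m.
Total vertical stress at mid-clay: σ_v = 20.3×2.4 + 17.7×2.1 = 85.89 kPa.
Pore pressure: u = 9.81×(4.5 − 2.1) = 23.544 kPa.
Initial effective stress: σ'_0 = σ_v − u = 85.89 − 23.544 = 62.346 kPa.
Final effective stress: σ'_f = σ'_0 + Δσ = 62.346 + 64 = 126.35 kPa.
Normally consolidated clay, so the full stress increment lies on the virgin compression line:
S_c = C_c·H/(1+e₀)·log₁₀(σ'_f/σ'_0) = 0.31×4.2/(1+0.96)×log₁₀(126.35/62.346)
    = 0.66429 × 0.30677 = 0.2038 m

S_c ≈ 0.204 m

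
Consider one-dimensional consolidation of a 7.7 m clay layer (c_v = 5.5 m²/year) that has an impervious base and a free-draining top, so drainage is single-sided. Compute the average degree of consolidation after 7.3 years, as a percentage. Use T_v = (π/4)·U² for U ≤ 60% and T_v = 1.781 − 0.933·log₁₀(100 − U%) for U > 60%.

Drainage path length: H_d = H = 7.7 m (single drainage).
T_v = c_v·t/H_d² = 5.5×7.3/7.7² = 0.67718.
T_v = 0.67718 corresponds to the U > 60% branch:
U = 1 − 10^((1.781 − T_v)/0.933)/100 = 0.8476

U ≈ 84.8 %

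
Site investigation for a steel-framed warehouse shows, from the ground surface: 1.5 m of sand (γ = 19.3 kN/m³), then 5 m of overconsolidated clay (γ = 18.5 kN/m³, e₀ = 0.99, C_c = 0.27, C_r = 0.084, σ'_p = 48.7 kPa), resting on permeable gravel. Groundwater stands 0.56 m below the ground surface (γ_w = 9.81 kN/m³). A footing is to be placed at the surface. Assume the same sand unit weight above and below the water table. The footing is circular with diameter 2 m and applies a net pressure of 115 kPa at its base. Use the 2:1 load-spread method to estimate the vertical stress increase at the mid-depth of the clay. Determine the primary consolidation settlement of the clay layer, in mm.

S_c ≈ 46.5 mm

Mid-depth of clay below the ground surface: z = 1.5 + 5/2 = 4 m.
Total vertical stress at mid-clay: σ_v = 19.3×1.5 + 18.5×2.5 = 75.2 kPa.
Pore pressure: u = 9.81×(4 − 0.56) = 33.746 kPa.
Initial effective stress: σ'_0 = σ_v − u = 75.2 − 33.746 = 41.454 kPa.
Stress increase at mid-clay by the 2:1 spreading method:
Δσ ≈ qD²/(D+z)² = 115×2²/(2+4)² = 12.778 kPa
Final effective stress: σ'_f = 41.454 + 12.778 = 54.232 kPa.
σ'_f = 54.232 > σ'_p = 48.7 kPa, so the stress path crosses the preconsolidation pressure — recompression up to σ'_p, then virgin compression beyond:
S_c = H/(1+e₀)·[C_r·log₁₀(σ'_p/σ'_0) + C_c·log₁₀(σ'_f/σ'_p)]
    = 5/1.99 × [0.084×log₁₀(48.7/41.454) + 0.27×log₁₀(54.232/48.7)]
    = 2.5126 × [0.0058769 + 0.012616] = 0.04647 m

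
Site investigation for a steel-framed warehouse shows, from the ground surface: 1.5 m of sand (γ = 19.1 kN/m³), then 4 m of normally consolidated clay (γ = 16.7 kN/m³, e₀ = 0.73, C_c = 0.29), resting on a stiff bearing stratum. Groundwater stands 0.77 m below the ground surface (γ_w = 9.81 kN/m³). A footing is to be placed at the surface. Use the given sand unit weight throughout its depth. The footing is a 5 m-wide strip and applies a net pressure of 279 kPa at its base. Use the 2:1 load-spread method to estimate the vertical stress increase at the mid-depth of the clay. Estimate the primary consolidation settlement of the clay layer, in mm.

S_c ≈ 504 mm

Mid-depth of clay below the ground surface: z = 1.5 + 4/2 = 3.5 m.
Total vertical stress at mid-clay: σ_v = 19.1×1.5 + 16.7×2 = 62.05 kPa.
Pore pressure: u = 9.81×(3.5 − 0.77) = 26.781 kPa.
Initial effective stress: σ'_0 = σ_v − u = 62.05 − 26.781 = 35.269 kPa.
Stress increase at mid-clay by the 2:1 spreading method:
Δσ = qB/(B+z) = 279×5/(5+3.5) = 164.12 kPa
Final effective stress: σ'_f = σ'_0 + Δσ = 35.269 + 164.12 = 199.39 kPa.
Normally consolidated clay, so the full stress increment lies on the virgin compression line:
S_c = C_c·H/(1+e₀)·log₁₀(σ'_f/σ'_0) = 0.29×4/(1+0.73)×log₁₀(199.39/35.269)
    = 0.67052 × 0.75231 = 0.5044 m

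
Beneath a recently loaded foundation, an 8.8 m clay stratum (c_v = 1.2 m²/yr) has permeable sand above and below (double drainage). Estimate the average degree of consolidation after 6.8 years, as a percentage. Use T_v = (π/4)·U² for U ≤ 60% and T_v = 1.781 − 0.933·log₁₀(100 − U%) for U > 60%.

U ≈ 71.3 %

Drainage path length: H_d = H/2 = 4.4 m (double drainage).
T_v = c_v·t/H_d² = 1.2×6.8/4.4² = 0.42149.
T_v = 0.42149 corresponds to the U > 60% branch:
U = 1 − 10^((1.781 − T_v)/0.933)/100 = 0.7135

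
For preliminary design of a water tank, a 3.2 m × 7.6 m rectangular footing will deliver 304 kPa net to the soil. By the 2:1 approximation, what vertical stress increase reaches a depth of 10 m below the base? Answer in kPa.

Δσ_z ≈ 31.8 kPa

By the 2:1 method the load spreads at 1 horizontal : 2 vertical, so at depth z the loaded area has grown by z in each plan dimension:
Δσ = qBL/((B+z)(L+z)) = 304×3.2×7.6/((3.2+10)(7.6+10)) = 31.824 kPa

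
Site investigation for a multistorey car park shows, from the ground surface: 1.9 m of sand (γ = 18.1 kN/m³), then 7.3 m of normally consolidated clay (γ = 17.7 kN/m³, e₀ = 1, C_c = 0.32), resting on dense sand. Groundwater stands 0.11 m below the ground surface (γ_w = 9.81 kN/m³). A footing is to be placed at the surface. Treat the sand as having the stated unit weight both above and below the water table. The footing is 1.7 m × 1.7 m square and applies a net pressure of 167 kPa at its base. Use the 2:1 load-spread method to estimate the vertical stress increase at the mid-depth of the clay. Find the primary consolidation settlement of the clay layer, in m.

S_c ≈ 0.093 m

Mid-depth of clay below the ground surface: z = 1.9 + 7.3/2 = 5.55 m.
Total vertical stress at mid-clay: σ_v = 18.1×1.9 + 17.7×3.65 = 98.995 kPa.
Pore pressure: u = 9.81×(5.55 − 0.11) = 53.366 kPa.
Initial effective stress: σ'_0 = σ_v − u = 98.995 − 53.366 = 45.629 kPa.
Stress increase at mid-clay by the 2:1 spreading method:
Δσ = qBL/((B+z)(L+z)) = 167×1.7×1.7/((1.7+5.55)(1.7+5.55)) = 9.182 kPa
Final effective stress: σ'_f = σ'_0 + Δσ = 45.629 + 9.182 = 54.811 kPa.
Normally consolidated clay, so the full stress increment lies on the virgin compression line:
S_c = C_c·H/(1+e₀)·log₁₀(σ'_f/σ'_0) = 0.32×7.3/(1+1)×log₁₀(54.811/45.629)
    = 1.168 × 0.079627 = 0.093 m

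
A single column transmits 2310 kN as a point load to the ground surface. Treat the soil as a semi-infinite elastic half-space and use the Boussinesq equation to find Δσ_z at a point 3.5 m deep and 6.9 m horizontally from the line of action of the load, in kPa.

Δσ_z ≈ 1.71 kPa

Boussinesq vertical stress below a point load on an elastic half-space:
Δσ_z = 3P/(2πz²) · [1 + (r/z)²]^(−5/2)
r/z = 6.9/3.5 = 1.9714; [1+(r/z)²]^(−5/2) = 0.018945.
Δσ_z = 3×2310/(2π×3.5²) × 0.018945 = 90.036 × 0.018945 = 1.706 kPa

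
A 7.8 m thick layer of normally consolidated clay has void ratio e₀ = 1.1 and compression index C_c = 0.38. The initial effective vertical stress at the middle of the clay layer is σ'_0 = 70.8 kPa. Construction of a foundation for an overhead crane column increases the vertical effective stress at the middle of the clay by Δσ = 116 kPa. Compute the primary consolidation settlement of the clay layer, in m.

Final effective stress: σ'_f = σ'_0 + Δσ = 70.8 + 116 = 186.8 kPa.
Normally consolidated clay, so the full stress increment lies on the virgin compression line:
S_c = C_c·H/(1+e₀)·log₁₀(σ'_f/σ'_0) = 0.38×7.8/(1+1.1)×log₁₀(186.8/70.8)
    = 1.4114 × 0.42134 = 0.5947 m

S_c ≈ 0.595 m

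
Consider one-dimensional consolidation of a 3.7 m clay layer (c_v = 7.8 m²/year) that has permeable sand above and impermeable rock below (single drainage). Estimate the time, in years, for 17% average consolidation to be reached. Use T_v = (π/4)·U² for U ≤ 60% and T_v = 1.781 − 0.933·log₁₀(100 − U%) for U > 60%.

t ≈ 0.0398 years

Drainage path length: H_d = H = 3.7 m (single drainage).
U ≤ 60%: T_v = (π/4)·U² = (π/4)×0.17² = 0.022698.
t = T_v·H_d²/c_v = 0.022698×3.7²/7.8 = 0.03984 years.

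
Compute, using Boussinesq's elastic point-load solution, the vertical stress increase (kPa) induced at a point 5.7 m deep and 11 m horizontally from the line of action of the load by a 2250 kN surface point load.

Boussinesq vertical stress below a point load on an elastic half-space:
Δσ_z = 3P/(2πz²) · [1 + (r/z)²]^(−5/2)
r/z = 11/5.7 = 1.9298; [1+(r/z)²]^(−5/2) = 0.020615.
Δσ_z = 3×2250/(2π×5.7²) × 0.020615 = 33.065 × 0.020615 = 0.6816 kPa

Δσ_z ≈ 0.682 kPa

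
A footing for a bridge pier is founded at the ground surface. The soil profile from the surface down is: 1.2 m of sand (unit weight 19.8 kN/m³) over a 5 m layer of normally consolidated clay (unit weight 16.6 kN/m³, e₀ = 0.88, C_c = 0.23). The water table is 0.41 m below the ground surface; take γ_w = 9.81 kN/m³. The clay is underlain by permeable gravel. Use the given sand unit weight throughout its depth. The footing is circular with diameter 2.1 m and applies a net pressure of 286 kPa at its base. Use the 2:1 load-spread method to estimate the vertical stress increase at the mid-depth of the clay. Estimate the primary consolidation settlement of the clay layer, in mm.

Mid-depth of clay below the ground surface: z = 1.2 + 5/2 = 3.7 m.
Total vertical stress at mid-clay: σ_v = 19.8×1.2 + 16.6×2.5 = 65.26 kPa.
Pore pressure: u = 9.81×(3.7 − 0.41) = 32.275 kPa.
Initial effective stress: σ'_0 = σ_v − u = 65.26 − 32.275 = 32.985 kPa.
Stress increase at mid-clay by the 2:1 spreading method:
Δσ ≈ qD²/(D+z)² = 286×2.1²/(2.1+3.7)² = 37.493 kPa
Final effective stress: σ'_f = σ'_0 + Δσ = 32.985 + 37.493 = 70.478 kPa.
Normally consolidated clay, so the full stress increment lies on the virgin compression line:
S_c = C_c·H/(1+e₀)·log₁₀(σ'_f/σ'_0) = 0.23×5/(1+0.88)×log₁₀(70.478/32.985)
    = 0.6117 × 0.32974 = 0.2017 m

S_c ≈ 202 mm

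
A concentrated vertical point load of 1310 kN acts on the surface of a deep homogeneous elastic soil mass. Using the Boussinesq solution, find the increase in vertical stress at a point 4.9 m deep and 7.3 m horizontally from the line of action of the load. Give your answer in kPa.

Δσ_z ≈ 1.4 kPa

Boussinesq vertical stress below a point load on an elastic half-space:
Δσ_z = 3P/(2πz²) · [1 + (r/z)²]^(−5/2)
r/z = 7.3/4.9 = 1.4898; [1+(r/z)²]^(−5/2) = 0.053769.
Δσ_z = 3×1310/(2π×4.9²) × 0.053769 = 26.051 × 0.053769 = 1.401 kPa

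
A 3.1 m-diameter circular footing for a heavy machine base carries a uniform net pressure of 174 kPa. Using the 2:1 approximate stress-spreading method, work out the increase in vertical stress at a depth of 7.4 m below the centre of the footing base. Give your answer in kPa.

By the 2:1 method the load spreads at 1 horizontal : 2 vertical, so at depth z the loaded area has grown by z in each plan dimension:
Δσ ≈ qD²/(D+z)² = 174×3.1²/(3.1+7.4)² = 15.167 kPa

Δσ_z ≈ 15.2 kPa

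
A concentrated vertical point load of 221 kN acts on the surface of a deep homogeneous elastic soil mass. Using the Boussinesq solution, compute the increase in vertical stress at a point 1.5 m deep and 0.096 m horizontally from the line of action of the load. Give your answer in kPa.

Δσ_z ≈ 46.4 kPa

Boussinesq vertical stress below a point load on an elastic half-space:
Δσ_z = 3P/(2πz²) · [1 + (r/z)²]^(−5/2)
r/z = 0.096/1.5 = 0.064; [1+(r/z)²]^(−5/2) = 0.98983.
Δσ_z = 3×221/(2π×1.5²) × 0.98983 = 46.898 × 0.98983 = 46.42 kPa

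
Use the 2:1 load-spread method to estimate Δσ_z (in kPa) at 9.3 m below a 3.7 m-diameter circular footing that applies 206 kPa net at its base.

By the 2:1 method the load spreads at 1 horizontal : 2 vertical, so at depth z the loaded area has grown by z in each plan dimension:
Δσ ≈ qD²/(D+z)² = 206×3.7²/(3.7+9.3)² = 16.687 kPa

Δσ_z ≈ 16.7 kPa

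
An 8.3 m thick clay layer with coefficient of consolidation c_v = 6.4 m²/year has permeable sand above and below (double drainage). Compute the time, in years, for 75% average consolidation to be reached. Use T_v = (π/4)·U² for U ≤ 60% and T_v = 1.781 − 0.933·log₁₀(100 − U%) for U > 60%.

Drainage path length: H_d = H/2 = 4.15 m (double drainage).
U > 60%: T_v = 1.781 − 0.933·log₁₀(100 − 75) = 0.47672.
t = T_v·H_d²/c_v = 0.47672×4.15²/6.4 = 1.283 years.

t ≈ 1.28 years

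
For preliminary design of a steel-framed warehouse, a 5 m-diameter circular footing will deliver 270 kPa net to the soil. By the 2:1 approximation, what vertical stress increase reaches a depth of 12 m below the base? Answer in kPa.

By the 2:1 method the load spreads at 1 horizontal : 2 vertical, so at depth z the loaded area has grown by z in each plan dimension:
Δσ ≈ qD²/(D+z)² = 270×5²/(5+12)² = 23.356 kPa

Δσ_z ≈ 23.4 kPa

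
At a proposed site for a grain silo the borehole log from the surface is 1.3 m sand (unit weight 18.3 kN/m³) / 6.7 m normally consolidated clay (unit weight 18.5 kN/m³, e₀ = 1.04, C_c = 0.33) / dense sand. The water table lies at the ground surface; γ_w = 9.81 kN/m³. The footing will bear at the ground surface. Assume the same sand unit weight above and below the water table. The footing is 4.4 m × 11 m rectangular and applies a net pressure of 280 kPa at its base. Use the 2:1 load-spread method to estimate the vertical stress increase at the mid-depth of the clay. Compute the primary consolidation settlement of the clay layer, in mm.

S_c ≈ 574 mm

Mid-depth of clay below the ground surface: z = 1.3 + 6.7/2 = 4.65 m.
Total vertical stress at mid-clay: σ_v = 18.3×1.3 + 18.5×3.35 = 85.765 kPa.
Pore pressure: u = 9.81×(4.65 − 0) = 45.617 kPa.
Initial effective stress: σ'_0 = σ_v − u = 85.765 − 45.617 = 40.148 kPa.
Stress increase at mid-clay by the 2:1 spreading method:
Δσ = qBL/((B+z)(L+z)) = 280×4.4×11/((4.4+4.65)(11+4.65)) = 95.684 kPa
Final effective stress: σ'_f = σ'_0 + Δσ = 40.148 + 95.684 = 135.83 kPa.
Normally consolidated clay, so the full stress increment lies on the virgin compression line:
S_c = C_c·H/(1+e₀)·log₁₀(σ'_f/σ'_0) = 0.33×6.7/(1+1.04)×log₁₀(135.83/40.148)
    = 1.0838 × 0.52933 = 0.5737 m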